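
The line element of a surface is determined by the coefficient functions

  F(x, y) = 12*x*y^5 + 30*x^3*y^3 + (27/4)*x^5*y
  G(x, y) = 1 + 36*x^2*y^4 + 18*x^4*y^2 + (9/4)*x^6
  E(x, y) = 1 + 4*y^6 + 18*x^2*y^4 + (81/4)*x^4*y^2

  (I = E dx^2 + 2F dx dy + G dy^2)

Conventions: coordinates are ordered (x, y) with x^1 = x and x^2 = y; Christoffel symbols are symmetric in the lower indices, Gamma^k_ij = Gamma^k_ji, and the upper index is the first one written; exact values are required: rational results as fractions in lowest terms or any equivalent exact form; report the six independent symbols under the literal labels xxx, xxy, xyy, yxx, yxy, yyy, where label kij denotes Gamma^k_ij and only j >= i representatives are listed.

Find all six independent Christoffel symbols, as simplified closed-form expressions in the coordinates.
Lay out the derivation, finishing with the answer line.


E = 1 + 4*y^6 + 18*x^2*y^4 + (81/4)*x^4*y^2; F = 12*x*y^5 + 30*x^3*y^3 + (27/4)*x^5*y; G = 1 + 36*x^2*y^4 + 18*x^4*y^2 + (9/4)*x^6
Gamma^k_ij = (1/2) g^{kl} (d_i g_jl + d_j g_il - d_l g_ij), with g^inv = (1/(EG-F^2)) [[G, -F], [-F, E]]
first partials: E_x = 36*x*y^4 + 81*x^3*y^2, E_y = 24*y^5 + 72*x^2*y^3 + (81/2)*x^4*y, F_x = 12*y^5 + 90*x^2*y^3 + (135/4)*x^4*y, F_y = 60*x*y^4 + 90*x^3*y^2 + (27/4)*x^5, G_x = 72*x*y^4 + 72*x^3*y^2 + (27/2)*x^5, G_y = 144*x^2*y^3 + 36*x^4*y
D = EG - F^2 = 1 + 4*y^6 + 54*x^2*y^4 + (153/4)*x^4*y^2 + (9/4)*x^6
expanded: Gamma^x_xx = (G E_x - 2F F_x + F E_y)/(2D), Gamma^x_xy = (G E_y - F G_x)/(2D), Gamma^x_yy = (2G F_y - G G_x - F G_y)/(2D), Gamma^y_xx = (2E F_x - E E_y - F E_x)/(2D), Gamma^y_xy = (E G_x - F E_y)/(2D), Gamma^y_yy = (E G_y - 2F F_y + F G_x)/(2D); substitute and cancel common factors

Answer: Gamma_xxx = (162*x^3*y^2 + 72*x*y^4)/(9*x^6 + 153*x^4*y^2 + 216*x^2*y^4 + 16*y^6 + 4), Gamma_xxy = (81*x^4*y + 144*x^2*y^3 + 48*y^5)/(9*x^6 + 153*x^4*y^2 + 216*x^2*y^4 + 16*y^6 + 4), Gamma_xyy = (216*x^3*y^2 + 96*x*y^4)/(9*x^6 + 153*x^4*y^2 + 216*x^2*y^4 + 16*y^6 + 4), Gamma_yxx = (54*x^4*y + 216*x^2*y^3)/(9*x^6 + 153*x^4*y^2 + 216*x^2*y^4 + 16*y^6 + 4), Gamma_yxy = (27*x^5 + 144*x^3*y^2 + 144*x*y^4)/(9*x^6 + 153*x^4*y^2 + 216*x^2*y^4 + 16*y^6 + 4), Gamma_yyy = (72*x^4*y + 288*x^2*y^3)/(9*x^6 + 153*x^4*y^2 + 216*x^2*y^4 + 16*y^6 + 4)


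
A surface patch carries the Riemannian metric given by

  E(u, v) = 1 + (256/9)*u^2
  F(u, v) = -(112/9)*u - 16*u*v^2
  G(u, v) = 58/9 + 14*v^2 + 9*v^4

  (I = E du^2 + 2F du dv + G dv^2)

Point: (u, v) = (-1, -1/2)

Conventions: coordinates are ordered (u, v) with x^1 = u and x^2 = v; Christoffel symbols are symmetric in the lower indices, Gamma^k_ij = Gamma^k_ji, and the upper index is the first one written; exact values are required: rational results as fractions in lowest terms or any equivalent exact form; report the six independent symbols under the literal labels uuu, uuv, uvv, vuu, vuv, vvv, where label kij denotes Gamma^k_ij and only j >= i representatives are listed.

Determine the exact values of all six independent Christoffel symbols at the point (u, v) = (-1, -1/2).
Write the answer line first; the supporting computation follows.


Answer: Gamma_uuu = -4096/5609, Gamma_uuv = 0, Gamma_uvv = -2304/5609, Gamma_vuu = -2368/5609, Gamma_vuv = 0, Gamma_vvv = -1332/5609

E = 265/9, F = 148/9, G = 1513/144 at the point
E_u = -512/9, E_v = 0, F_u = -148/9, F_v = -16, G_u = 0, G_v = -37/2
EG - F^2 = 5609/144;  g^inv = (144/5609) * [[1513/144, -148/9], [-148/9, 265/9]]
first-kind symbols [ij,l] = (1/2)(d_i g_jl + d_j g_il - d_l g_ij): [uu,u] = E_u/2 = -256/9, [uu,v] = F_u - E_v/2 = -148/9, [uv,u] = E_v/2 = 0, [uv,v] = G_u/2 = 0, [vv,u] = F_v - G_u/2 = -16, [vv,v] = G_v/2 = -37/4
Gamma^u_ij = (G*[ij,u] - F*[ij,v])/(EG - F^2), Gamma^v_ij = (E*[ij,v] - F*[ij,u])/(EG - F^2)


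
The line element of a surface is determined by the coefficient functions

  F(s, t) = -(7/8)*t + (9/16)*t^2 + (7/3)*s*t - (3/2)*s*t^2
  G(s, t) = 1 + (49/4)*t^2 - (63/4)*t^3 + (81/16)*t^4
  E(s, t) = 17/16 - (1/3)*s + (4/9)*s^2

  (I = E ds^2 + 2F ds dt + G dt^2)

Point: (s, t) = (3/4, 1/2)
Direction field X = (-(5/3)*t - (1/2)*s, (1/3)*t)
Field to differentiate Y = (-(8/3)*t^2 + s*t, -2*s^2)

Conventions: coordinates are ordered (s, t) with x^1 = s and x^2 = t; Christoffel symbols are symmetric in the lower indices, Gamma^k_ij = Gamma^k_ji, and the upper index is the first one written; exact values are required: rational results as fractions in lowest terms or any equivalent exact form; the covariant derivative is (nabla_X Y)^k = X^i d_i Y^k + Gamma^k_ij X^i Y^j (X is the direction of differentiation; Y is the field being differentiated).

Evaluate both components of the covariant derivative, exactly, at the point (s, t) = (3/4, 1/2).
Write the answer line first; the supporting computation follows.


Answer: (nabla_X Y)^s = -252551/273456, (nabla_X Y)^t = 495677/136728

E = 17/16, F = 19/64, G = 617/256 at the point
E_s = 1/3, E_t = 0, F_s = 19/24, F_t = 5/16, G_s = 0, G_t = 95/32
EG - F^2 = 633/256;  g^inv = (256/633) * [[617/256, -19/64], [-19/64, 17/16]]
first-kind symbols [ij,l] = (1/2)(d_i g_jl + d_j g_il - d_l g_ij): [ss,s] = E_s/2 = 1/6, [ss,t] = F_s - E_t/2 = 19/24, [st,s] = E_t/2 = 0, [st,t] = G_s/2 = 0, [tt,s] = F_t - G_s/2 = 5/16, [tt,t] = G_t/2 = 95/64
Gamma^s_ij = (G*[ij,s] - F*[ij,t])/(EG - F^2), Gamma^t_ij = (E*[ij,t] - F*[ij,s])/(EG - F^2)
Gamma_sss = 128/1899, Gamma_sst = 0, Gamma_stt = 80/633, Gamma_tss = 608/1899, Gamma_tst = 0, Gamma_ttt = 380/633
X = (-29/24, 1/6), Y = (-7/24, -9/8) at the point


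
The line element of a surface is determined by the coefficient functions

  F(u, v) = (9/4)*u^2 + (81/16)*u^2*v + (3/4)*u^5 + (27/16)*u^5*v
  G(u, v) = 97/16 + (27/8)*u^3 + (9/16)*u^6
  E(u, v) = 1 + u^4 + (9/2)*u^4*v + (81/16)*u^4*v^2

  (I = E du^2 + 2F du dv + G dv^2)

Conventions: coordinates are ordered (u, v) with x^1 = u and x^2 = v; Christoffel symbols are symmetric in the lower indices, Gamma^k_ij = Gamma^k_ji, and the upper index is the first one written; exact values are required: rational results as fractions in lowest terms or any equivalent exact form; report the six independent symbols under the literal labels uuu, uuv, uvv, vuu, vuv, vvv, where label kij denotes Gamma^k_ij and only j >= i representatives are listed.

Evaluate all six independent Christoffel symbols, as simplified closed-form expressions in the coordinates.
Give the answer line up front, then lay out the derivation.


Answer: Gamma_uuu = (162*u^3*v^2 + 144*u^3*v + 32*u^3)/(9*u^6 + 81*u^4*v^2 + 72*u^4*v + 16*u^4 + 54*u^3 + 97), Gamma_uuv = (81*u^4*v + 36*u^4)/(9*u^6 + 81*u^4*v^2 + 72*u^4*v + 16*u^4 + 54*u^3 + 97), Gamma_uvv = 0, Gamma_vuu = (54*u^4*v + 24*u^4 + 162*u*v + 72*u)/(9*u^6 + 81*u^4*v^2 + 72*u^4*v + 16*u^4 + 54*u^3 + 97), Gamma_vuv = (27*u^5 + 81*u^2)/(9*u^6 + 81*u^4*v^2 + 72*u^4*v + 16*u^4 + 54*u^3 + 97), Gamma_vvv = 0

E = 1 + u^4 + (9/2)*u^4*v + (81/16)*u^4*v^2; F = (9/4)*u^2 + (81/16)*u^2*v + (3/4)*u^5 + (27/16)*u^5*v; G = 97/16 + (27/8)*u^3 + (9/16)*u^6
Gamma^k_ij = (1/2) g^{kl} (d_i g_jl + d_j g_il - d_l g_ij), with g^inv = (1/(EG-F^2)) [[G, -F], [-F, E]]
first partials: E_u = 4*u^3 + 18*u^3*v + (81/4)*u^3*v^2, E_v = (9/2)*u^4 + (81/8)*u^4*v, F_u = (9/2)*u + (81/8)*u*v + (15/4)*u^4 + (135/16)*u^4*v, F_v = (81/16)*u^2 + (27/16)*u^5, G_u = (81/8)*u^2 + (27/8)*u^5, G_v = 0
D = EG - F^2 = 97/16 + (27/8)*u^3 + u^4 + (9/2)*u^4*v + (81/16)*u^4*v^2 + (9/16)*u^6
expanded: Gamma^u_uu = (G E_u - 2F F_u + F E_v)/(2D), Gamma^u_uv = (G E_v - F G_u)/(2D), Gamma^u_vv = (2G F_v - G G_u - F G_v)/(2D), Gamma^v_uu = (2E F_u - E E_v - F E_u)/(2D), Gamma^v_uv = (E G_u - F E_v)/(2D), Gamma^v_vv = (E G_v - 2F F_v + F G_u)/(2D); substitute and cancel common factors


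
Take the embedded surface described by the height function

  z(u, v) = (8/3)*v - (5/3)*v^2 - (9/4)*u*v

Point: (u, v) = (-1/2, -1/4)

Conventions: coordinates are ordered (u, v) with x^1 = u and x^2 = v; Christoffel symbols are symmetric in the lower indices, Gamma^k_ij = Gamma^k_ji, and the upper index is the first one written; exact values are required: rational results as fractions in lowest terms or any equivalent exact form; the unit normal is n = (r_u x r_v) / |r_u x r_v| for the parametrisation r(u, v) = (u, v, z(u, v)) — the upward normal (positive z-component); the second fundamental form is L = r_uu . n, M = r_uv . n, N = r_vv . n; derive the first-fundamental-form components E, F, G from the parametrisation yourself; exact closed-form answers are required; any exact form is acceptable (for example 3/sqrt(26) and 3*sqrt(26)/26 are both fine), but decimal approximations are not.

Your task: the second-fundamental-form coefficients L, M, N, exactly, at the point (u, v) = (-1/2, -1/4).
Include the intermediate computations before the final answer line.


z_u = 9/16, z_v = 37/8, z_uu = 0, z_uv = -9/4, z_vv = -10/3
E = 337/256, F = 333/128, G = 1433/64; answer radicand W^2 = 5813/256
unnormalised second-form numerators: l = 0, m = -9/4, n = -10/3; L = l/sqrt(5813/256), and similarly M = m/sqrt(W^2), N = n/sqrt(W^2)

Answer: L = 0, M = -36*sqrt(5813)/5813, N = -160*sqrt(5813)/17439


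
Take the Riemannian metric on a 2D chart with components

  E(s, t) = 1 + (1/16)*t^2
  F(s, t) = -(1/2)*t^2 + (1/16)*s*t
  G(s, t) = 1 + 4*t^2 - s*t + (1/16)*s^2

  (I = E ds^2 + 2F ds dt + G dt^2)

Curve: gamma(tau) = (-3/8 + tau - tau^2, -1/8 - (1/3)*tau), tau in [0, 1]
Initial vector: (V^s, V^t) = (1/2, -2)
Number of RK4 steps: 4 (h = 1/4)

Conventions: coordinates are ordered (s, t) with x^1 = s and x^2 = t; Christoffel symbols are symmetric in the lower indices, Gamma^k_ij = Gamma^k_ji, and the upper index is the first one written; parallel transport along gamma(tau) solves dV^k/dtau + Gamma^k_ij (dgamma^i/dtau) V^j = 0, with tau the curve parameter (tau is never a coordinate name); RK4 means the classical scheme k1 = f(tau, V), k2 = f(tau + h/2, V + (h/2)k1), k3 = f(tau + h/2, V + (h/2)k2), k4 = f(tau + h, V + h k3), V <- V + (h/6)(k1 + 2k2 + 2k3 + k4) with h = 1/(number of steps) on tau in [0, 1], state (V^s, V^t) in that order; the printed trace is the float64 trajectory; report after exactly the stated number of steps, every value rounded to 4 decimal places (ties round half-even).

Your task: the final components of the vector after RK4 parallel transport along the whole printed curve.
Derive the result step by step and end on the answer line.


gamma'(tau) = (1 - 2*tau, -1/3); f(tau, V)^k = -Gamma^k_ij(gamma(tau)) gamma'^i(tau) V^j; h = 1/4; intermediate values shown to 6 dp
curve data and Christoffel symbols at the stage parameters:
  tau = 0.000000: gamma = (-0.375000, -0.125000), gamma' = (1.000000, -0.333333); Gamma_sss = 0.000000, Gamma_sst = -0.007619, Gamma_stt = 0.060952, Gamma_tss = 0.000000, Gamma_tst = 0.038095, Gamma_ttt = -0.304762
  tau = 0.125000: gamma = (-0.265625, -0.166667), gamma' = (0.750000, -0.333333); Gamma_sss = 0.000000, Gamma_sst = -0.009708, Gamma_stt = 0.077665, Gamma_tss = 0.000000, Gamma_tst = 0.062193, Gamma_ttt = -0.497541
  tau = 0.250000: gamma = (-0.187500, -0.208333), gamma' = (0.500000, -0.333333); Gamma_sss = 0.000000, Gamma_sst = -0.011427, Gamma_stt = 0.091418, Gamma_tss = 0.000000, Gamma_tst = 0.081133, Gamma_ttt = -0.649066
  tau = 0.375000: gamma = (-0.140625, -0.250000), gamma' = (0.250000, -0.333333); Gamma_sss = 0.000000, Gamma_sst = -0.012808, Gamma_stt = 0.102460, Gamma_tss = 0.000000, Gamma_tst = 0.095256, Gamma_ttt = -0.762048
  tau = 0.500000: gamma = (-0.125000, -0.291667), gamma' = (0.000000, -0.333333); Gamma_sss = 0.000000, Gamma_sst = -0.013914, Gamma_stt = 0.111314, Gamma_tss = 0.000000, Gamma_tst = 0.105350, Gamma_ttt = -0.842803
  tau = 0.625000: gamma = (-0.140625, -0.333333), gamma' = (-0.250000, -0.333333); Gamma_sss = 0.000000, Gamma_sst = -0.014820, Gamma_stt = 0.118561, Gamma_tss = 0.000000, Gamma_tst = 0.112308, Gamma_ttt = -0.898468
  tau = 0.750000: gamma = (-0.187500, -0.375000), gamma' = (-0.500000, -0.333333); Gamma_sss = 0.000000, Gamma_sst = -0.015592, Gamma_stt = 0.124736, Gamma_tss = 0.000000, Gamma_tst = 0.116940, Gamma_ttt = -0.935521
  tau = 0.875000: gamma = (-0.265625, -0.416667), gamma' = (-0.750000, -0.333333); Gamma_sss = 0.000000, Gamma_sst = -0.016286, Gamma_stt = 0.130287, Gamma_tss = 0.000000, Gamma_tst = 0.119905, Gamma_ttt = -0.959242
  tau = 1.000000: gamma = (-0.375000, -0.458333), gamma' = (-1.000000, -0.333333); Gamma_sss = 0.000000, Gamma_sst = -0.016947, Gamma_stt = 0.135576, Gamma_tss = 0.000000, Gamma_tst = 0.121710, Gamma_ttt = -0.973681
step 0: V^s = 0.5000, V^t = -2.0000
step 1: k1 = (-0.057143, 0.285714), k2 = (-0.066749, 0.427611), k3 = (-0.066157, 0.423817), k4 = (-0.070380, 0.499697); V <- V + (h/6)(k1 + 2k2 + 2k3 + k4): V^s = 0.4836, V^t = -1.8963
step 2: k1 = (-0.070463, 0.500285), k2 = (-0.070529, 0.524557), k3 = (-0.070415, 0.523713), k4 = (-0.067665, 0.512324); V <- V + (h/6)(k1 + 2k2 + 2k3 + k4): V^s = 0.4661, V^t = -1.7668
step 3: k1 = (-0.067717, 0.512716), k2 = (-0.063243, 0.479262), k3 = (-0.063395, 0.480418), k4 = (-0.057969, 0.434768); V <- V + (h/6)(k1 + 2k2 + 2k3 + k4): V^s = 0.4503, V^t = -1.6473
step 4: k1 = (-0.057991, 0.434936), k2 = (-0.052129, 0.383799), k3 = (-0.052332, 0.385298), k4 = (-0.046278, 0.332359); V <- V + (h/6)(k1 + 2k2 + 2k3 + k4): V^s = 0.4373, V^t = -1.5513

Answer: V^s = 0.4373, V^t = -1.5513


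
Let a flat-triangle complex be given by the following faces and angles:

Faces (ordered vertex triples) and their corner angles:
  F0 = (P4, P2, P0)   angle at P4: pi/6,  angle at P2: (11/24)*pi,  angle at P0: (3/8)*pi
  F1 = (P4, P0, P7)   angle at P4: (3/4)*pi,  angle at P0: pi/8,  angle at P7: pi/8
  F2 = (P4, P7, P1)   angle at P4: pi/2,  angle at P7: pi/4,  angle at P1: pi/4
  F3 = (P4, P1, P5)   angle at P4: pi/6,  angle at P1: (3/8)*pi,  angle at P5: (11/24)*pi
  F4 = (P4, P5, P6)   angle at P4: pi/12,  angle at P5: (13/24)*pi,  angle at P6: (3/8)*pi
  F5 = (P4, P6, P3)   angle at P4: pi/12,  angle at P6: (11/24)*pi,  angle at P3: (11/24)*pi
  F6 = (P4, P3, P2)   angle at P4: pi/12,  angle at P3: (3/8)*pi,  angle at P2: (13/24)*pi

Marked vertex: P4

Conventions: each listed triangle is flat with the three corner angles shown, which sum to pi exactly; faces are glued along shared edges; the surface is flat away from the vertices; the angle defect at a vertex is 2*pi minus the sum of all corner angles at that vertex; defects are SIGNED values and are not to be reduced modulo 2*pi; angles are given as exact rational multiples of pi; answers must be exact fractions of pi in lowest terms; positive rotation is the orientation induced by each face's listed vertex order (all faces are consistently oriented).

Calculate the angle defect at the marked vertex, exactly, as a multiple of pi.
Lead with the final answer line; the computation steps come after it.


Answer: defect(P4) = pi/6

Sum of corner angles at P4: (11/6)*pi
defect = 2*pi - (11/6)*pi


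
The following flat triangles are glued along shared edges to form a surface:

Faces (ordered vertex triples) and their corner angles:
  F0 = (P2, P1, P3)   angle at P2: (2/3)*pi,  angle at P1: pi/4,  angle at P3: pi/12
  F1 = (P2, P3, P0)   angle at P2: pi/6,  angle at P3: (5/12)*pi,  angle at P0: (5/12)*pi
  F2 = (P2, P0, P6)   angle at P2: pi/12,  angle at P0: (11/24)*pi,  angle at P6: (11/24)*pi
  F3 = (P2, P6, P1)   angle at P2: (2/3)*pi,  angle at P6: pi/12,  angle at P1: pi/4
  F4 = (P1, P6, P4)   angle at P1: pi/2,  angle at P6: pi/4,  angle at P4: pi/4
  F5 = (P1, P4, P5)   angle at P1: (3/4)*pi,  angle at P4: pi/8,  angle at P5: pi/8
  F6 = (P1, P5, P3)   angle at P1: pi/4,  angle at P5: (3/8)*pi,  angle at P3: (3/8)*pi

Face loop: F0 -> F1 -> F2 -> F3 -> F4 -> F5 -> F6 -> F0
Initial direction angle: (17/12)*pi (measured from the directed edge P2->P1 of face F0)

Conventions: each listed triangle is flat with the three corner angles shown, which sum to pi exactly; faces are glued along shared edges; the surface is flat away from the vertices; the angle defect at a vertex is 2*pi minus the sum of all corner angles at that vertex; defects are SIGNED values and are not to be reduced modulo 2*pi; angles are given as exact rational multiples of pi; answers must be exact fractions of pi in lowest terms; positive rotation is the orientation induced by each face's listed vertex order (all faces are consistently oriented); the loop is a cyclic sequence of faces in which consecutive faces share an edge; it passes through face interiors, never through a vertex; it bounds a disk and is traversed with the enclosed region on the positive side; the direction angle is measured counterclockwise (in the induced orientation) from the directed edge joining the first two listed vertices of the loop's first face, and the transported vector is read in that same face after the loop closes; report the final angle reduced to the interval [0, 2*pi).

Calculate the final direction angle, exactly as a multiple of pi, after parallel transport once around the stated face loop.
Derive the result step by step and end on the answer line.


enclosed vertex P1: corner angles sum to 2*pi, defect = 2*pi - 2*pi = 0
enclosed vertex P2: corner angles sum to (19/12)*pi, defect = 2*pi - (19/12)*pi = (5/12)*pi
final direction = starting direction + enclosed defect total, reduced mod 2*pi (induced orientation)
final angle = (17/12)*pi + (5/12)*pi = (11/6)*pi (mod 2*pi)

Answer: final direction angle = (11/6)*pi


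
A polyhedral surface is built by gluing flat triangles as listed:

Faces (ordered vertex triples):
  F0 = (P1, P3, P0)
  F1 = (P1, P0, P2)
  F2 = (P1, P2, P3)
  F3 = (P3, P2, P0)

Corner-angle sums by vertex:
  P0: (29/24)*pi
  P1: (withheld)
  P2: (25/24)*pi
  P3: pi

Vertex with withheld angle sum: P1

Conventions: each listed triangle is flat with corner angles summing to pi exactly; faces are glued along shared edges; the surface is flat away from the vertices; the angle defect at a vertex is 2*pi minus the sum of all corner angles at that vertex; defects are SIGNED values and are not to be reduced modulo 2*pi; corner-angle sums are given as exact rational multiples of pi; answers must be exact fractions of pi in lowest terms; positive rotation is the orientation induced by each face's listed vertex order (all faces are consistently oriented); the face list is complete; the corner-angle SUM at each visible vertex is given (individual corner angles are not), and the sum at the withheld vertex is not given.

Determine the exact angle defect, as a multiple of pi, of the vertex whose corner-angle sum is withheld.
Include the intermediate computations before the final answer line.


V = 4, E = 6, F = 4; chi = V - E + F = 2
Gauss-Bonnet: total defect = 2*pi*chi = 4*pi; visible defects sum to (11/4)*pi

Answer: defect(P1) = (5/4)*pi


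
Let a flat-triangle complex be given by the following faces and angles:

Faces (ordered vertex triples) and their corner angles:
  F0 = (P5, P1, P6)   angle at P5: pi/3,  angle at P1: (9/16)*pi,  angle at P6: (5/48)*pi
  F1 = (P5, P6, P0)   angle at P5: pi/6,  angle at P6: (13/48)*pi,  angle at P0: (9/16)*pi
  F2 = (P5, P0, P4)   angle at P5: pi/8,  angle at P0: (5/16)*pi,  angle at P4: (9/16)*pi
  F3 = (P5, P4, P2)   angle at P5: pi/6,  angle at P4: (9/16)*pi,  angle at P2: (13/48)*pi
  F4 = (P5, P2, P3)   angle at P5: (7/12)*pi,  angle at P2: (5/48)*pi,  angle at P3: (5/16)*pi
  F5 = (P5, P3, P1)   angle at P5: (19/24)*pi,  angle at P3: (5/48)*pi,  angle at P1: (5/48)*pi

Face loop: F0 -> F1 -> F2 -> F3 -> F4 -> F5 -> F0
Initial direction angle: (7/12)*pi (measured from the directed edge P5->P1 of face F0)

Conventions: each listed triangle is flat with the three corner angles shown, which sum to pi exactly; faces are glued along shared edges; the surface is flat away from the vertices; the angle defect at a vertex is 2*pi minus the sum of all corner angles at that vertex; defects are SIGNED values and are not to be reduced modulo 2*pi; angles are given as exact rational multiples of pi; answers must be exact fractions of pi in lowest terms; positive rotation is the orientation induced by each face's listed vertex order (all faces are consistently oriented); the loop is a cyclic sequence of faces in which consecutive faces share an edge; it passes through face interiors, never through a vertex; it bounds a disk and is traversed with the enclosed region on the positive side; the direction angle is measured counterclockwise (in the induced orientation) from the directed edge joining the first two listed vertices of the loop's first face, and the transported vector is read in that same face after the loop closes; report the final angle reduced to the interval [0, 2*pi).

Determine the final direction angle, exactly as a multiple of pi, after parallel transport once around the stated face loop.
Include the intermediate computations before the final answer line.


enclosed vertex P5: corner angles sum to (13/6)*pi, defect = 2*pi - (13/6)*pi = -pi/6
adding the enclosed defects to the starting angle (mod 2*pi, induced orientation) gives the holonomy
final angle = (7/12)*pi - pi/6 = (5/12)*pi (mod 2*pi)

Answer: final direction angle = (5/12)*pi


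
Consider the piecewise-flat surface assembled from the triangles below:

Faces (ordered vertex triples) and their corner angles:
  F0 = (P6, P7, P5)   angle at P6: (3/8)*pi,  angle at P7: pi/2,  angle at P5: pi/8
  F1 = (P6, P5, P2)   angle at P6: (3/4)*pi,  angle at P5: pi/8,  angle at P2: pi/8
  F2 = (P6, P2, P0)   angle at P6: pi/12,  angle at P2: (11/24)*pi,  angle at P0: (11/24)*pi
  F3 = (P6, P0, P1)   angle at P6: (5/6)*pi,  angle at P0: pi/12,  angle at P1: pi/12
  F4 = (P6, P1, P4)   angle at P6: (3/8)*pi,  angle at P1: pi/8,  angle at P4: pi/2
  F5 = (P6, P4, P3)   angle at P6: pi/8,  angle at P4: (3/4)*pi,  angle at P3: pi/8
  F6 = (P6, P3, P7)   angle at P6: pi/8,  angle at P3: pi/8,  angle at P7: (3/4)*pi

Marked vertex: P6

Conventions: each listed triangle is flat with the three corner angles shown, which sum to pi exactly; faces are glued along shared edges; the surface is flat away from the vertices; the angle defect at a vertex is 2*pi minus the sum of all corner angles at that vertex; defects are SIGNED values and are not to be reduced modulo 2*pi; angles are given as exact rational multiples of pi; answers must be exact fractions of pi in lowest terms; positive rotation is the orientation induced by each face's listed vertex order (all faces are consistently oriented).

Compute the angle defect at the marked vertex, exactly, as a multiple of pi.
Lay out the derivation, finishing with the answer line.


Sum of corner angles at P6: (8/3)*pi
defect = 2*pi - (8/3)*pi

Answer: defect(P6) = (-2/3)*pi


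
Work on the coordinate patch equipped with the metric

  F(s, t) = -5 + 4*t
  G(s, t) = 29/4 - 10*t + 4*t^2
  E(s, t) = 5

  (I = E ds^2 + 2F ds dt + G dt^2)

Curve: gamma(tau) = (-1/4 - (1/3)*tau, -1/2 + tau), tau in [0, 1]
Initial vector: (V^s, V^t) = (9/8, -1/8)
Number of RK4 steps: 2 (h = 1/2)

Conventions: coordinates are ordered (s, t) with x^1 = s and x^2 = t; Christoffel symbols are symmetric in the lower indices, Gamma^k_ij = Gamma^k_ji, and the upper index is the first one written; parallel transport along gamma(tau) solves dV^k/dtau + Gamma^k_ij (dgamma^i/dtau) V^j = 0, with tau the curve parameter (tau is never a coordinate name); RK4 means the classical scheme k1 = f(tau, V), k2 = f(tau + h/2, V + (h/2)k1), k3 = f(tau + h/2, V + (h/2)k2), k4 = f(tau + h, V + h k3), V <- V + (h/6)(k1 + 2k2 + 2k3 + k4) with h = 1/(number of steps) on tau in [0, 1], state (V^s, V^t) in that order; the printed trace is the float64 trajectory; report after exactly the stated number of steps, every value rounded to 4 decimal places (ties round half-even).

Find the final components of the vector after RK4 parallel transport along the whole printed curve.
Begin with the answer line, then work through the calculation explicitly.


Answer: V^s = 1.1843, V^t = -0.1928

gamma'(tau) = (-1/3, 1); f(tau, V)^k = -Gamma^k_ij(gamma(tau)) gamma'^i(tau) V^j; h = 1/2; intermediate values shown to 6 dp
curve data and Christoffel symbols at the stage parameters:
  tau = 0.000000: gamma = (-0.250000, -0.500000), gamma' = (-0.333333, 1.000000); Gamma_sss = 0.000000, Gamma_sst = 0.000000, Gamma_stt = 0.231884, Gamma_tss = 0.000000, Gamma_tst = 0.000000, Gamma_ttt = -0.405797
  tau = 0.250000: gamma = (-0.333333, -0.250000), gamma' = (-0.333333, 1.000000); Gamma_sss = 0.000000, Gamma_sst = 0.000000, Gamma_stt = 0.285714, Gamma_tss = 0.000000, Gamma_tst = 0.000000, Gamma_ttt = -0.428571
  tau = 0.500000: gamma = (-0.416667, 0.000000), gamma' = (-0.333333, 1.000000); Gamma_sss = 0.000000, Gamma_sst = 0.000000, Gamma_stt = 0.355556, Gamma_tss = 0.000000, Gamma_tst = 0.000000, Gamma_ttt = -0.444444
  tau = 0.750000: gamma = (-0.500000, 0.250000), gamma' = (-0.333333, 1.000000); Gamma_sss = 0.000000, Gamma_sst = 0.000000, Gamma_stt = 0.444444, Gamma_tss = 0.000000, Gamma_tst = 0.000000, Gamma_ttt = -0.444444
  tau = 1.000000: gamma = (-0.583333, 0.500000), gamma' = (-0.333333, 1.000000); Gamma_sss = 0.000000, Gamma_sst = 0.000000, Gamma_stt = 0.551724, Gamma_tss = 0.000000, Gamma_tst = 0.000000, Gamma_ttt = -0.413793
step 0: V^s = 1.1250, V^t = -0.1250
step 1: k1 = (0.028986, -0.050725), k2 = (0.039337, -0.059006), k3 = (0.039929, -0.059894), k4 = (0.055092, -0.068865); V <- V + (h/6)(k1 + 2k2 + 2k3 + k4): V^s = 1.1452, V^t = -0.1548
step 2: k1 = (0.055034, -0.068792), k2 = (0.076436, -0.076436), k3 = (0.077285, -0.077285), k4 = (0.106717, -0.080038); V <- V + (h/6)(k1 + 2k2 + 2k3 + k4): V^s = 1.1843, V^t = -0.1928


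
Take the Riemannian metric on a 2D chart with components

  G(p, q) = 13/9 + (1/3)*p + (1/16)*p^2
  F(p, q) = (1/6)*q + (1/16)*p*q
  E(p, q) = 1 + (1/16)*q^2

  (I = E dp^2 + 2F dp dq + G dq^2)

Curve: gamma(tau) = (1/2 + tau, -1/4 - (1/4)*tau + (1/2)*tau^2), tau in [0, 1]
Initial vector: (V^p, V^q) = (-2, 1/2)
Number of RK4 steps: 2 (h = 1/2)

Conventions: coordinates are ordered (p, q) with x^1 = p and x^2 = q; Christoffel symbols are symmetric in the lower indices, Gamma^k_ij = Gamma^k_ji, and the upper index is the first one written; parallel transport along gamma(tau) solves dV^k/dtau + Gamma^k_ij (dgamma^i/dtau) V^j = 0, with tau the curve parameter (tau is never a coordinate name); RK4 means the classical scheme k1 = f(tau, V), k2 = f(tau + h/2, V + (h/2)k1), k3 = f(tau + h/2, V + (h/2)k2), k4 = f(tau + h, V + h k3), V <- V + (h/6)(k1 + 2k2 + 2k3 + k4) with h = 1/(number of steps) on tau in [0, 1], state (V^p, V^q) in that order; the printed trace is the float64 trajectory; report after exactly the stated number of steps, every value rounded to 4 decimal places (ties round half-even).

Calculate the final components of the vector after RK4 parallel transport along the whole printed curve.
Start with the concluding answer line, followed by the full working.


Answer: V^p = -1.9985, V^q = 0.5029

gamma'(tau) = (1, -1/4 + tau); f(tau, V)^k = -Gamma^k_ij(gamma(tau)) gamma'^i(tau) V^j; h = 1/2; intermediate values shown to 6 dp
curve data and Christoffel symbols at the stage parameters:
  tau = 0.000000: gamma = (0.500000, -0.250000), gamma' = (1.000000, -0.250000); Gamma_ppp = 0.000000, Gamma_ppq = -0.009582, Gamma_pqq = 0.000000, Gamma_qpp = 0.000000, Gamma_qpq = 0.121373, Gamma_qqq = 0.000000
  tau = 0.250000: gamma = (0.750000, -0.281250), gamma' = (1.000000, 0.000000); Gamma_ppp = 0.000000, Gamma_ppq = -0.010134, Gamma_pqq = 0.000000, Gamma_qpp = 0.000000, Gamma_qpq = 0.123111, Gamma_qqq = 0.000000
  tau = 0.500000: gamma = (1.000000, -0.250000), gamma' = (1.000000, 0.250000); Gamma_ppp = 0.000000, Gamma_ppq = -0.008473, Gamma_pqq = 0.000000, Gamma_qpp = 0.000000, Gamma_qpq = 0.124265, Gamma_qqq = 0.000000
  tau = 0.750000: gamma = (1.250000, -0.156250), gamma' = (1.000000, 0.500000); Gamma_ppp = 0.000000, Gamma_ppq = -0.004982, Gamma_pqq = 0.000000, Gamma_qpp = 0.000000, Gamma_qpq = 0.124875, Gamma_qqq = 0.000000
  tau = 1.000000: gamma = (1.500000, 0.000000), gamma' = (1.000000, 0.750000); Gamma_ppp = 0.000000, Gamma_ppq = 0.000000, Gamma_pqq = 0.000000, Gamma_qpp = 0.000000, Gamma_qpq = 0.124896, Gamma_qqq = 0.000000
step 0: V^p = -2.0000, V^q = 0.5000
step 1: k1 = (0.009582, -0.121373), k2 = (0.004760, -0.057820), k3 = (0.004921, -0.059776), k4 = (-0.000248, 0.003638); V <- V + (h/6)(k1 + 2k2 + 2k3 + k4): V^p = -1.9976, V^q = 0.4706
step 2: k1 = (-0.000244, 0.003580), k2 = (-0.002627, 0.065853), k3 = (-0.002551, 0.063946), k4 = (0.000000, 0.124471); V <- V + (h/6)(k1 + 2k2 + 2k3 + k4): V^p = -1.9985, V^q = 0.5029


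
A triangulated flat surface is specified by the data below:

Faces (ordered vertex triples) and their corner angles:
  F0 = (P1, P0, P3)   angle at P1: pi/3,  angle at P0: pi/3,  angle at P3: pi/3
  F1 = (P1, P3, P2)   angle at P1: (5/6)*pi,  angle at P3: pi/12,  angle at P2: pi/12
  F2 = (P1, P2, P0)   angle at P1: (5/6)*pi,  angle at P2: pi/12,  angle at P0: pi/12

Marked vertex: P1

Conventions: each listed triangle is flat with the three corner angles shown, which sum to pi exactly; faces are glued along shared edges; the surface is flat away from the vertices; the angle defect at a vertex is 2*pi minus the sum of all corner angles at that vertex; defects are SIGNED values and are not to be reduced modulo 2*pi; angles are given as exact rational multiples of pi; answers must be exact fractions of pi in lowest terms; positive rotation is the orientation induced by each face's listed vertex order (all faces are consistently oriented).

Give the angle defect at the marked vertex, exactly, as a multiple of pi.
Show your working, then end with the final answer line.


Sum of corner angles at P1: 2*pi
defect = 2*pi - 2*pi

Answer: defect(P1) = 0


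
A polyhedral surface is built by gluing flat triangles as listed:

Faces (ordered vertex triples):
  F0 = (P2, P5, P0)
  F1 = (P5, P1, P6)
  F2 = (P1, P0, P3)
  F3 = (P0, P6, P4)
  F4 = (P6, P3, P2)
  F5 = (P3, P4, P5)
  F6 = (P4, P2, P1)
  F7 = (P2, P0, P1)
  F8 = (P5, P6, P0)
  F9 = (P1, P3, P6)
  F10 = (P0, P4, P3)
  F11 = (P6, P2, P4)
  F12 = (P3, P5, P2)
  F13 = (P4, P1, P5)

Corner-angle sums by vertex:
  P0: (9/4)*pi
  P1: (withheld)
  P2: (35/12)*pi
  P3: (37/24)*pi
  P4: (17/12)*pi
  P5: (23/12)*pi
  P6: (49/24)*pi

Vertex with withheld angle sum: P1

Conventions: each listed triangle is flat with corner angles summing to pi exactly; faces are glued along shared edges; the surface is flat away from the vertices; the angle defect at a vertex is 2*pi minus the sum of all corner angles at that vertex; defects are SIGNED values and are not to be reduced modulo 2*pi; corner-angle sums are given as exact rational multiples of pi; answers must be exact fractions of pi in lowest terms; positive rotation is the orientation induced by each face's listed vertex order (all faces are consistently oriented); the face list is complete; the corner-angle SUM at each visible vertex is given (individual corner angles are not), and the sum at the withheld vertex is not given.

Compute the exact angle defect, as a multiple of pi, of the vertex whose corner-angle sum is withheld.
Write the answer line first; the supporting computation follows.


Answer: defect(P1) = pi/12

V = 7, E = 21, F = 14; chi = V - E + F = 0
Gauss-Bonnet: total defect = 2*pi*chi = 0; visible defects sum to -pi/12


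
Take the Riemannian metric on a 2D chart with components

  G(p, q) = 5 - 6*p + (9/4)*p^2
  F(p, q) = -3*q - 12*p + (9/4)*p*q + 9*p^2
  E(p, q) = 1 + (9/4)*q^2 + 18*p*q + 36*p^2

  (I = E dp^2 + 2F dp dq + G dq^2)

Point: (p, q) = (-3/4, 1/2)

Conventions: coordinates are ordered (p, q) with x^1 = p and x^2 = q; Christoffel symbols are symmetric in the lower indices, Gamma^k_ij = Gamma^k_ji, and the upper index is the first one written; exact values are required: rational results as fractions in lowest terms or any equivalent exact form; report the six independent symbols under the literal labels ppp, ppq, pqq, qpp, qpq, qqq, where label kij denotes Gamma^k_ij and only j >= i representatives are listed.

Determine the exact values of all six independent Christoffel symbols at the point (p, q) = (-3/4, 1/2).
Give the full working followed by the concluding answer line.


E = 241/16, F = 375/32, G = 689/64 at the point
E_p = -45, E_q = -45/4, F_p = -195/8, F_q = -75/16, G_p = -75/8, G_q = 0
EG - F^2 = 1589/64;  g^inv = (64/1589) * [[689/64, -375/32], [-375/32, 241/16]]
first-kind symbols [ij,l] = (1/2)(d_i g_jl + d_j g_il - d_l g_ij): [pp,p] = E_p/2 = -45/2, [pp,q] = F_p - E_q/2 = -75/4, [pq,p] = E_q/2 = -45/8, [pq,q] = G_p/2 = -75/16, [qq,p] = F_q - G_p/2 = 0, [qq,q] = G_q/2 = 0
Gamma^p_ij = (G*[ij,p] - F*[ij,q])/(EG - F^2), Gamma^q_ij = (E*[ij,q] - F*[ij,p])/(EG - F^2)

Answer: Gamma_ppp = -1440/1589, Gamma_ppq = -360/1589, Gamma_pqq = 0, Gamma_qpp = -1200/1589, Gamma_qpq = -300/1589, Gamma_qqq = 0


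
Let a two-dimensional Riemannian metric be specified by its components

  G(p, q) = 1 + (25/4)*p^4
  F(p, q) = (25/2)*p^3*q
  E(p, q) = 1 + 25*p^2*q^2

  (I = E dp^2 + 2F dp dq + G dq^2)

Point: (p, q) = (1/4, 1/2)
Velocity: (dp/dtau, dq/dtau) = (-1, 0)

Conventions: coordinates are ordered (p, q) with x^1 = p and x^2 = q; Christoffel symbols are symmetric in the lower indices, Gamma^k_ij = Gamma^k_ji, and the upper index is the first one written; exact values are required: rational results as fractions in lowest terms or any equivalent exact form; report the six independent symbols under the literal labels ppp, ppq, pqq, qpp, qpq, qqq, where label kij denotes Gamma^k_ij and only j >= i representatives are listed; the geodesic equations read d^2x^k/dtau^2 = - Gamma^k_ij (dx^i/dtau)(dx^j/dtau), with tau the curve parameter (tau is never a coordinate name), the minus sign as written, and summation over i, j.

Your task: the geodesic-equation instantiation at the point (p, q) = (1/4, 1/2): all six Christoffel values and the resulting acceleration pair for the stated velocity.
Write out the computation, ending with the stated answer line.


E = 89/64, F = 25/256, G = 1049/1024 at the point
E_p = 25/8, E_q = 25/16, F_p = 75/64, F_q = 25/128, G_p = 25/64, G_q = 0
EG - F^2 = 1449/1024;  g^inv = (1024/1449) * [[1049/1024, -25/256], [-25/256, 89/64]]
first-kind symbols [ij,l] = (1/2)(d_i g_jl + d_j g_il - d_l g_ij): [pp,p] = E_p/2 = 25/16, [pp,q] = F_p - E_q/2 = 25/64, [pq,p] = E_q/2 = 25/32, [pq,q] = G_p/2 = 25/128, [qq,p] = F_q - G_p/2 = 0, [qq,q] = G_q/2 = 0
Gamma^p_ij = (G*[ij,p] - F*[ij,q])/(EG - F^2), Gamma^q_ij = (E*[ij,q] - F*[ij,p])/(EG - F^2)
Gamma_ppp = 1600/1449, Gamma_ppq = 800/1449, Gamma_pqq = 0, Gamma_qpp = 400/1449, Gamma_qpq = 200/1449, Gamma_qqq = 0
d^2p/dtau^2 = -(Gamma_ppp*(-1)^2 + 2*Gamma_ppq*(-1)*(0) + Gamma_pqq*(0)^2) = -1600/1449
d^2q/dtau^2 = -(Gamma_qpp*(-1)^2 + 2*Gamma_qpq*(-1)*(0) + Gamma_qqq*(0)^2) = -400/1449

Answer: Gamma_ppp = 1600/1449, Gamma_ppq = 800/1449, Gamma_pqq = 0, Gamma_qpp = 400/1449, Gamma_qpq = 200/1449, Gamma_qqq = 0; accelerations (d^2p/dtau^2, d^2q/dtau^2) = (-1600/1449, -400/1449)


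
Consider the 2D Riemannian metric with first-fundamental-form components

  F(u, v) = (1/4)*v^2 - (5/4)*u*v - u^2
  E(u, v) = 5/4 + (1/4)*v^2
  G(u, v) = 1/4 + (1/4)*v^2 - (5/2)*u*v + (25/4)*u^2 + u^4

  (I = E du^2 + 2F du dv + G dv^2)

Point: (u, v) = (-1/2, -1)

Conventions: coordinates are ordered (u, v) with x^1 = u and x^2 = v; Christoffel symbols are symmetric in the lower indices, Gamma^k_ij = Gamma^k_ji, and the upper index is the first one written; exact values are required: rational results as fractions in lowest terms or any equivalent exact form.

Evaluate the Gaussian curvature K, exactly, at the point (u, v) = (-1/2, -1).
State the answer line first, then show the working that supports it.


Answer: K = -24400/3481

E = 3/2, F = -5/8, G = 7/8, EG - F^2 = 59/64 at the point
E_u = 0, E_v = -1/2, F_u = 9/4, F_v = 1/8, G_u = -17/4, G_v = 3/4
E_vv = 1/2, F_uv = -5/4, G_uu = 31/2
K follows from Brioschi's formula, (det M1 - det M2)/(EG - F^2)^2.
M1 = [[-E_vv/2 + F_uv - G_uu/2, E_u/2, F_u - E_v/2], [F_v - G_u/2, E, F], [G_v/2, F, G]] = [[-37/4, 0, 5/2], [9/4, 3/2, -5/8], [3/8, -5/8, 7/8]]; det M1 = -3443/256
M2 = [[0, E_v/2, G_u/2], [E_v/2, E, F], [G_u/2, F, G]] = [[0, -1/4, -17/8], [-1/4, 3/2, -5/8], [-17/8, -5/8, 7/8]]; det M2 = -959/128
det M1 - det M2 = -1525/256; K = -1525/256 / (59/64)^2 = -24400/3481


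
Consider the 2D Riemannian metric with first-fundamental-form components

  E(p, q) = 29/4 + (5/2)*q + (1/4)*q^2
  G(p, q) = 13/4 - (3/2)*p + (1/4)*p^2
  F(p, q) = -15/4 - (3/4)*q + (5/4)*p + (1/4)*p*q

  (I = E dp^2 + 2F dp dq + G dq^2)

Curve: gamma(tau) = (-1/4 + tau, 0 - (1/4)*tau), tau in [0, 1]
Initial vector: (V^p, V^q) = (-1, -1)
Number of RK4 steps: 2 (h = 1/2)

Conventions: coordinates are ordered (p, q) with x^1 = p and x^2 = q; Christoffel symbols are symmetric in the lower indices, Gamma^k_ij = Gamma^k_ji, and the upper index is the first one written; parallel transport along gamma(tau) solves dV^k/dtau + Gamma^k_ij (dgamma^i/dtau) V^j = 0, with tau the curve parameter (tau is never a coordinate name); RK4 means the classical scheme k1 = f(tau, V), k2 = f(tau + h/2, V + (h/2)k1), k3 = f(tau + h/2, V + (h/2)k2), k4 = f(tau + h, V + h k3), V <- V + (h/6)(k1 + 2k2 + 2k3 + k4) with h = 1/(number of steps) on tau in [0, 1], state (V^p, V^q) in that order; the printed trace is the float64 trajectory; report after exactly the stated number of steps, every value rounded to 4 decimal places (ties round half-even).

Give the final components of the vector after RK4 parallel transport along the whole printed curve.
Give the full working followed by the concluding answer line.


gamma'(tau) = (1, -1/4); f(tau, V)^k = -Gamma^k_ij(gamma(tau)) gamma'^i(tau) V^j; h = 1/2; intermediate values shown to 6 dp
curve data and Christoffel symbols at the stage parameters:
  tau = 0.000000: gamma = (-0.250000, 0.000000), gamma' = (1.000000, -0.250000); Gamma_ppp = 0.000000, Gamma_ppq = 0.126382, Gamma_pqq = 0.000000, Gamma_qpp = 0.000000, Gamma_qpq = -0.082148, Gamma_qqq = 0.000000
  tau = 0.250000: gamma = (0.000000, -0.062500), gamma' = (1.000000, -0.250000); Gamma_ppp = 0.000000, Gamma_ppq = 0.132093, Gamma_pqq = 0.000000, Gamma_qpp = 0.000000, Gamma_qpq = -0.080259, Gamma_qqq = 0.000000
  tau = 0.500000: gamma = (0.250000, -0.125000), gamma' = (1.000000, -0.250000); Gamma_ppp = 0.000000, Gamma_ppq = 0.137992, Gamma_pqq = 0.000000, Gamma_qpp = 0.000000, Gamma_qpq = -0.077842, Gamma_qqq = 0.000000
  tau = 0.750000: gamma = (0.500000, -0.187500), gamma' = (1.000000, -0.250000); Gamma_ppp = 0.000000, Gamma_ppq = 0.144043, Gamma_pqq = 0.000000, Gamma_qpp = 0.000000, Gamma_qpq = -0.074828, Gamma_qqq = 0.000000
  tau = 1.000000: gamma = (0.750000, -0.250000), gamma' = (1.000000, -0.250000); Gamma_ppp = 0.000000, Gamma_ppq = 0.150198, Gamma_pqq = 0.000000, Gamma_qpp = 0.000000, Gamma_qpq = -0.071146, Gamma_qqq = 0.000000
step 0: V^p = -1.0000, V^q = -1.0000
step 1: k1 = (0.094787, -0.061611), k2 = (0.101887, -0.061906), k3 = (0.101955, -0.061948), k4 = (0.109527, -0.061784); V <- V + (h/6)(k1 + 2k2 + 2k3 + k4): V^p = -0.9490, V^q = -1.0309
step 2: k1 = (0.109521, -0.061781), k2 = (0.117534, -0.061057), k3 = (0.117580, -0.061081), k4 = (0.126003, -0.059686); V <- V + (h/6)(k1 + 2k2 + 2k3 + k4): V^p = -0.8902, V^q = -1.0614

Answer: V^p = -0.8902, V^q = -1.0614


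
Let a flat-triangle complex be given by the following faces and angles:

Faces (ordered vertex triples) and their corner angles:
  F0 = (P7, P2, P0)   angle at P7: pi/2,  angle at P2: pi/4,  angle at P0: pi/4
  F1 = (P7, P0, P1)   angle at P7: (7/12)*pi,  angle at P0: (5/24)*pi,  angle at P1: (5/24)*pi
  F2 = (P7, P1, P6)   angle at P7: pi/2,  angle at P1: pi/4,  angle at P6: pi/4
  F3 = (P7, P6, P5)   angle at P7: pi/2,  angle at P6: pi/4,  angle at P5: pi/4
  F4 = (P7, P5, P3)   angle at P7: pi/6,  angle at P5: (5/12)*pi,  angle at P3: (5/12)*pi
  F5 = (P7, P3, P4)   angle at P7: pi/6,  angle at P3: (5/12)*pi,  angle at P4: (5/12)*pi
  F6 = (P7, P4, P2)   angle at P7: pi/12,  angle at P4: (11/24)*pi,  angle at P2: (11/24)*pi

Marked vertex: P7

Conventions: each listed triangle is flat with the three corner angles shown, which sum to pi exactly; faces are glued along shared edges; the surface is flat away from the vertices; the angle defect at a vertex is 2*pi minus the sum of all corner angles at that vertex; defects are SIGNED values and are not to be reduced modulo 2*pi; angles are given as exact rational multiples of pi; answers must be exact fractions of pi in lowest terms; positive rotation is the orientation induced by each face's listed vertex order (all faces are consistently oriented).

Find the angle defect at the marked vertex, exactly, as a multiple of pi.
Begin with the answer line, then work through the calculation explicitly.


Answer: defect(P7) = -pi/2

Sum of corner angles at P7: (5/2)*pi
defect = 2*pi - (5/2)*pi
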